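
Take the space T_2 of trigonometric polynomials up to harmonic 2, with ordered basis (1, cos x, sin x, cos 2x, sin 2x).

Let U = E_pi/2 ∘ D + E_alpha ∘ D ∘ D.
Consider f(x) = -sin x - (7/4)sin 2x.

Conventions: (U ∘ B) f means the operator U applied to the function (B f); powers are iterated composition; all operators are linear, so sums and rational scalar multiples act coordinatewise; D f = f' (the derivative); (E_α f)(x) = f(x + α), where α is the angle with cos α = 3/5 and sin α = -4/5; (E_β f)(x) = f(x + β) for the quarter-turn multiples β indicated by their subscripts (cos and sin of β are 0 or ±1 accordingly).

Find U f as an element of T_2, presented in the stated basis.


the image equals g(x) = -(4/5)cos x + (8/5)sin x - (161/50)cos 2x - (49/25)sin 2x

D f = -cos x - (7/2)cos 2x
E_pi/2 D f = sin x + (7/2)cos 2x
D f = -cos x - (7/2)cos 2x
D D f = sin x + 7sin 2x
E_alpha D D f = -(4/5)cos x + (3/5)sin x - (168/25)cos 2x - (49/25)sin 2x
(E_pi/2 ∘ D + E_alpha ∘ D ∘ D) f = -(4/5)cos x + (8/5)sin x - (161/50)cos 2x - (49/25)sin 2x


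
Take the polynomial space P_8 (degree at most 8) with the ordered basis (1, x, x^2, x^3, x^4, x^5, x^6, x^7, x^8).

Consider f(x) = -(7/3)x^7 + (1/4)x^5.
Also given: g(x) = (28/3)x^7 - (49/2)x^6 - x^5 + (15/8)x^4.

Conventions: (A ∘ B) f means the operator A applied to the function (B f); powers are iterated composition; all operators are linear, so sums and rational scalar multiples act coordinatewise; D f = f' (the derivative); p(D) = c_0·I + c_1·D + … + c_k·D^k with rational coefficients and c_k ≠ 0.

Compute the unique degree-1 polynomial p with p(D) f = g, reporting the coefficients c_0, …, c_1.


c_0 = -4, c_1 = 3/2

D^0 f = -(7/3)x^7 + (1/4)x^5
D^1 f = -(49/3)x^6 + (5/4)x^4
matching coefficients of g against c_0 f + c_1 Df + … from the top degree down determines the c_i
solution: c_0 = -4, c_1 = 3/2


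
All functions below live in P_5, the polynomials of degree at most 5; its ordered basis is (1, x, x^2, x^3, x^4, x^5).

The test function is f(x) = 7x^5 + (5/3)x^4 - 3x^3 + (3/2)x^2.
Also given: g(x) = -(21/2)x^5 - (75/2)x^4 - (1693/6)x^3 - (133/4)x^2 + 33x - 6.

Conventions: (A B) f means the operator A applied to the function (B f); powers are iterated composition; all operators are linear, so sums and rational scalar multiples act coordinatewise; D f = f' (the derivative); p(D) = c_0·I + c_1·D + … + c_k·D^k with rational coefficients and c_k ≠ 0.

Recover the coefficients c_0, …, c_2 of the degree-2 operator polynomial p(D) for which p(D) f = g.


D^0 f = 7x^5 + (5/3)x^4 - 3x^3 + (3/2)x^2
D^1 f = 35x^4 + (20/3)x^3 - 9x^2 + 3x
D^2 f = 140x^3 + 20x^2 - 18x + 3
matching coefficients of g against c_0 f + c_1 Df + … from the top degree down determines the c_i
solution: c_0 = -3/2, c_1 = -1, c_2 = -2

p(D) = -(3/2)·I − D − 2·D^2, i.e. c_0 = -3/2, c_1 = -1, c_2 = -2


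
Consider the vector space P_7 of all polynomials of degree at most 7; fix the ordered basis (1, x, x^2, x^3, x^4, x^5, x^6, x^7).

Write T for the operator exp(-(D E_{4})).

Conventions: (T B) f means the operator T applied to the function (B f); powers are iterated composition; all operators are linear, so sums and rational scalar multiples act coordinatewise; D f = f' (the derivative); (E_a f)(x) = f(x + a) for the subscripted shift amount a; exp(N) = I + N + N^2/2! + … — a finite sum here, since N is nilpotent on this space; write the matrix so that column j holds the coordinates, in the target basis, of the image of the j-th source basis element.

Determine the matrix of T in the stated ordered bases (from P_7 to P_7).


image of 1: 1
image of x: x - 1
image of x^2: x^2 - 2x - 7
image of x^3: x^3 - 3x^2 - 21x - 25
image of x^4: x^4 - 4x^3 - 42x^2 - 100x + 81
image of x^5: x^5 - 5x^4 - 70x^3 - 250x^2 + 405x + 2479
image of x^6: x^6 - 6x^5 - 105x^4 - 500x^3 + 1215x^2 + 14874x + 24457
image of x^7: x^7 - 7x^6 - 147x^5 - 875x^4 + 2835x^3 + 52059x^2 + 171199x + 68823
each image's coordinates form column j of the matrix

the matrix is [[1, -1, -7, -25, 81, 2479, 24457, 68823]; [0, 1, -2, -21, -100, 405, 14874, 171199]; [0, 0, 1, -3, -42, -250, 1215, 52059]; [0, 0, 0, 1, -4, -70, -500, 2835]; [0, 0, 0, 0, 1, -5, -105, -875]; [0, 0, 0, 0, 0, 1, -6, -147]; [0, 0, 0, 0, 0, 0, 1, -7]; [0, 0, 0, 0, 0, 0, 0, 1]] (rows listed top to bottom)


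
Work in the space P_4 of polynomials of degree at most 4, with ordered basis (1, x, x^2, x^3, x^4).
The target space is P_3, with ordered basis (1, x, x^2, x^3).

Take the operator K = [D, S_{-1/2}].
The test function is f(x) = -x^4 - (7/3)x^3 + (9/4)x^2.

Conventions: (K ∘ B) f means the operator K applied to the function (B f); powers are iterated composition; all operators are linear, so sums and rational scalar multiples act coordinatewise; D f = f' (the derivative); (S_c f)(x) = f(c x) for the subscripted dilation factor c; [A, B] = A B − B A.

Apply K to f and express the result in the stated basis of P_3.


the image equals g(x) = -(3/4)x^3 + (21/8)x^2 + (27/8)x

S_{-1/2} f = -(1/16)x^4 + (7/24)x^3 + (9/16)x^2
D S_{-1/2} f = -(1/4)x^3 + (7/8)x^2 + (9/8)x
D f = -4x^3 - 7x^2 + (9/2)x
S_{-1/2} D f = (1/2)x^3 - (7/4)x^2 - (9/4)x
[D, S_{-1/2}] f = -(3/4)x^3 + (21/8)x^2 + (27/8)x


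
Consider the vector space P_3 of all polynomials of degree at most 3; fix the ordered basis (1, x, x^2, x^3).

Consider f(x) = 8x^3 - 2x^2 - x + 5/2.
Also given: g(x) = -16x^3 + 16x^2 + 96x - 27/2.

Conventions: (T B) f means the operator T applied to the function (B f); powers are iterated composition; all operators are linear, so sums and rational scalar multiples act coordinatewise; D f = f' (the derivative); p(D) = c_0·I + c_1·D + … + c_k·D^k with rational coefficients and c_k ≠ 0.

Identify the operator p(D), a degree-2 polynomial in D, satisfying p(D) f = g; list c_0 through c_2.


D^0 f = 8x^3 - 2x^2 - x + 5/2
D^1 f = 24x^2 - 4x - 1
D^2 f = 48x - 4
matching coefficients of g against c_0 f + c_1 Df + … from the top degree down determines the c_i
solution: c_0 = -2, c_1 = 1/2, c_2 = 2

p(D) = -2·I + (1/2)·D + 2·D^2, i.e. c_0 = -2, c_1 = 1/2, c_2 = 2


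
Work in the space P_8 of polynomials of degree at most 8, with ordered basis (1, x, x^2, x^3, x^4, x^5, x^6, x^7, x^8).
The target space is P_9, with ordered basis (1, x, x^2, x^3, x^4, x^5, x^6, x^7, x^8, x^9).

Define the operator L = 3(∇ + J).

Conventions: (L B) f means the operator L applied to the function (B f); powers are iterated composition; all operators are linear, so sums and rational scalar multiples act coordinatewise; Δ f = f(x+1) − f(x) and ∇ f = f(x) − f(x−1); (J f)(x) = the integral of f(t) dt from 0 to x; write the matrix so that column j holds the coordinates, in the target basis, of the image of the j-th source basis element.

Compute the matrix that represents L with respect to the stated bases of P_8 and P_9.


image of 1: 3x
image of x: (3/2)x^2 + 3
image of x^2: x^3 + 6x - 3
image of x^3: (3/4)x^4 + 9x^2 - 9x + 3
image of x^4: (3/5)x^5 + 12x^3 - 18x^2 + 12x - 3
image of x^5: (1/2)x^6 + 15x^4 - 30x^3 + 30x^2 - 15x + 3
image of x^6: (3/7)x^7 + 18x^5 - 45x^4 + 60x^3 - 45x^2 + 18x - 3
image of x^7: (3/8)x^8 + 21x^6 - 63x^5 + 105x^4 - 105x^3 + 63x^2 - 21x + 3
image of x^8: (1/3)x^9 + 24x^7 - 84x^6 + 168x^5 - 210x^4 + 168x^3 - 84x^2 + 24x - 3
each image's coordinates form column j of the matrix

the matrix is [[0, 3, -3, 3, -3, 3, -3, 3, -3]; [3, 0, 6, -9, 12, -15, 18, -21, 24]; [0, 3/2, 0, 9, -18, 30, -45, 63, -84]; [0, 0, 1, 0, 12, -30, 60, -105, 168]; [0, 0, 0, 3/4, 0, 15, -45, 105, -210]; [0, 0, 0, 0, 3/5, 0, 18, -63, 168]; [0, 0, 0, 0, 0, 1/2, 0, 21, -84]; [0, 0, 0, 0, 0, 0, 3/7, 0, 24]; [0, 0, 0, 0, 0, 0, 0, 3/8, 0]; [0, 0, 0, 0, 0, 0, 0, 0, 1/3]] (rows listed top to bottom)


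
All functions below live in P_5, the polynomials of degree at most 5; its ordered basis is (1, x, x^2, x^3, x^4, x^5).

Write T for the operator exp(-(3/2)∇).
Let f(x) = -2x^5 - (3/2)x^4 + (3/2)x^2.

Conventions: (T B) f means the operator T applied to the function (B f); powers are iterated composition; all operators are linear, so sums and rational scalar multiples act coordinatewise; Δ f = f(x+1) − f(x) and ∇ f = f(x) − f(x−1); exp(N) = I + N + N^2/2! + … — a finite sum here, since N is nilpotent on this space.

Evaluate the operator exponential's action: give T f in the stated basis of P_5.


g(x) = -2x^5 + (27/2)x^4 - 66x^3 + (801/4)x^2 - (2883/8)x + 9519/32

order-1 term: 15x^4 - 21x^3 + (33/2)x^2 - (21/2)x + 3
order-2 term: -45x^3 + (459/4)x^2 - 117x + 189/4
order-3 term: (135/2)x^2 - (729/4)x + 1107/8
order-4 term: -(405/8)x + 2997/32
order-5 term: 243/16
the series for exp(-(3/2)∇) f terminates at order 5
exp(-(3/2)∇) f = -2x^5 + (27/2)x^4 - 66x^3 + (801/4)x^2 - (2883/8)x + 9519/32


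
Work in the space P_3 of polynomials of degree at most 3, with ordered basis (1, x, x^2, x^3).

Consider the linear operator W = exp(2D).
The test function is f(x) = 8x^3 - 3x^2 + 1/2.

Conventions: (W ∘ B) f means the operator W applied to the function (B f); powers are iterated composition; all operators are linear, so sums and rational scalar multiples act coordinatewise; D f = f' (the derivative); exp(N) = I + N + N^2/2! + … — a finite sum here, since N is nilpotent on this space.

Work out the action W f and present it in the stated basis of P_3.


the image equals g(x) = 8x^3 + 45x^2 + 84x + 105/2

order-1 term: 48x^2 - 12x
order-2 term: 96x - 12
order-3 term: 64
the series for exp(2D) f terminates at order 3
exp(2D) f = 8x^3 + 45x^2 + 84x + 105/2


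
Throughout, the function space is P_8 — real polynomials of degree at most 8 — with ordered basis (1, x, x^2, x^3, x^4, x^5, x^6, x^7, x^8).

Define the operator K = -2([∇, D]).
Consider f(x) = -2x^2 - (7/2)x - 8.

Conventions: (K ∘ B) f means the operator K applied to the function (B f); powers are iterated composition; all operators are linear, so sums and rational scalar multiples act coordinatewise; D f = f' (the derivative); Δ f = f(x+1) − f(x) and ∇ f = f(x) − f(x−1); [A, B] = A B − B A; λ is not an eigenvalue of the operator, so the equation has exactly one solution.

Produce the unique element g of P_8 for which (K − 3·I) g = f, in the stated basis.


g(x) = (2/3)x^2 + (7/6)x + 8/3

write g with unknown coordinates in the stated basis and equate coefficients in (K − 3·I) g = f
solving from the highest basis element down gives g = (2/3)x^2 + (7/6)x + 8/3
check: K g = 0
so K g − 3·g = -2x^2 - (7/2)x - 8 = f ✓


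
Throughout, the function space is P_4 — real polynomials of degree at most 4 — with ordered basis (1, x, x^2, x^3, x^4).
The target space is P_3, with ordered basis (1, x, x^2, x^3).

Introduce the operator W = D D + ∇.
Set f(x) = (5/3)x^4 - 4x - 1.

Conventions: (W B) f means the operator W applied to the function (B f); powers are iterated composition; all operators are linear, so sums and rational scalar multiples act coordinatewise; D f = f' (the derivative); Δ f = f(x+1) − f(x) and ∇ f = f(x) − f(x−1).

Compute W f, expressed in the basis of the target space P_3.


the image equals g(x) = (20/3)x^3 + 10x^2 + (20/3)x - 17/3

D f = (20/3)x^3 - 4
D D f = 20x^2
∇ f = (20/3)x^3 - 10x^2 + (20/3)x - 17/3
(D D + ∇) f = (20/3)x^3 + 10x^2 + (20/3)x - 17/3


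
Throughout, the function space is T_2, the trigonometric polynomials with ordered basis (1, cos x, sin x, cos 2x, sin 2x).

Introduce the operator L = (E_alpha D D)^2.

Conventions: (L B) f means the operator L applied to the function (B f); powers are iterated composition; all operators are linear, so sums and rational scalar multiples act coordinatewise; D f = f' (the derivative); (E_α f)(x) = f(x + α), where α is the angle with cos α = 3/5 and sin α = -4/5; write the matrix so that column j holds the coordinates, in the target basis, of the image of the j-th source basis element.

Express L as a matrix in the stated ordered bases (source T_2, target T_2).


image of 1: 0
image of cos x: -(7/25)cos x + (24/25)sin x
image of sin x: -(24/25)cos x - (7/25)sin x
image of cos 2x: -(8432/625)cos 2x - (5376/625)sin 2x
image of sin 2x: (5376/625)cos 2x - (8432/625)sin 2x
each image's coordinates form column j of the matrix

the matrix is [[0, 0, 0, 0, 0]; [0, -7/25, -24/25, 0, 0]; [0, 24/25, -7/25, 0, 0]; [0, 0, 0, -8432/625, 5376/625]; [0, 0, 0, -5376/625, -8432/625]] (rows listed top to bottom)


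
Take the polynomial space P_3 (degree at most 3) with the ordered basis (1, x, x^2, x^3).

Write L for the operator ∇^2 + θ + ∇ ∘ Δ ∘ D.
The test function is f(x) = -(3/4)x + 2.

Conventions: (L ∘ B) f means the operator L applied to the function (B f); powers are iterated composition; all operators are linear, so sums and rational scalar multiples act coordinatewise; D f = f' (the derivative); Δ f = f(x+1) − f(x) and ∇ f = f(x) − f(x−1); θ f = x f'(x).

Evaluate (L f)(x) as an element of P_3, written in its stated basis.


the result is g(x) = -(3/4)x

∇ f = -3/4
∇ ∇ f = 0
θ f = -(3/4)x
D f = -3/4
Δ D f = 0
∇ Δ D f = 0
(∇^2 + θ + ∇ ∘ Δ ∘ D) f = -(3/4)x


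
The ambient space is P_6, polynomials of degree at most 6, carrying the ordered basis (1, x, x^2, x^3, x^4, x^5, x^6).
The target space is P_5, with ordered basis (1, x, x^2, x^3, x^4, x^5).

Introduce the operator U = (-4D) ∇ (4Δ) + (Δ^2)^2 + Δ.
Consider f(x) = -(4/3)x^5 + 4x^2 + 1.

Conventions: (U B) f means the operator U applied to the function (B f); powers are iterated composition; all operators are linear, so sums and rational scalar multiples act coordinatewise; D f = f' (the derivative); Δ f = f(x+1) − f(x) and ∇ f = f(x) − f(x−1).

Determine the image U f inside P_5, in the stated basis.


the image equals g(x) = -(20/3)x^4 - (40/3)x^3 + (3800/3)x^2 - (476/3)x - 104

Δ f = -(20/3)x^4 - (40/3)x^3 - (40/3)x^2 + (4/3)x + 8/3
(4Δ) f = -(80/3)x^4 - (160/3)x^3 - (160/3)x^2 + (16/3)x + 32/3
∇ (4Δ) f = -(320/3)x^3 - (160/3)x + 32
D ∇ (4Δ) f = -320x^2 - 160/3
(-4D) ∇ (4Δ) f = 1280x^2 + 640/3
Δ f = -(20/3)x^4 - (40/3)x^3 - (40/3)x^2 + (4/3)x + 8/3
Δ Δ f = -(80/3)x^3 - 80x^2 - (280/3)x - 32
Δ Δ^2 f = -80x^2 - 240x - 200
Δ Δ Δ^2 f = -160x - 320
Δ f = -(20/3)x^4 - (40/3)x^3 - (40/3)x^2 + (4/3)x + 8/3
((-4D) ∇ (4Δ) + (Δ^2)^2 + Δ) f = -(20/3)x^4 - (40/3)x^3 + (3800/3)x^2 - (476/3)x - 104


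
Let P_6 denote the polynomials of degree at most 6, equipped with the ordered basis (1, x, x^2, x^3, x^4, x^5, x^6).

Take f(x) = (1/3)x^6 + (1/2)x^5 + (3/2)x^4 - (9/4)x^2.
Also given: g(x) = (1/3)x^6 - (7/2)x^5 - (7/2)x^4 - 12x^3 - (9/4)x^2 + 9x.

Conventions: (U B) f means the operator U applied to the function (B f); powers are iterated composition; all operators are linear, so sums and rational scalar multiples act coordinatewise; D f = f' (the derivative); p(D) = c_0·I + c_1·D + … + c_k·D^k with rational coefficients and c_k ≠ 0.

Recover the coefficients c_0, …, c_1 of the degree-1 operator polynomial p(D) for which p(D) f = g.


D^0 f = (1/3)x^6 + (1/2)x^5 + (3/2)x^4 - (9/4)x^2
D^1 f = 2x^5 + (5/2)x^4 + 6x^3 - (9/2)x
matching coefficients of g against c_0 f + c_1 Df + … from the top degree down determines the c_i
solution: c_0 = 1, c_1 = -2

p(D) = I − 2·D, i.e. c_0 = 1, c_1 = -2


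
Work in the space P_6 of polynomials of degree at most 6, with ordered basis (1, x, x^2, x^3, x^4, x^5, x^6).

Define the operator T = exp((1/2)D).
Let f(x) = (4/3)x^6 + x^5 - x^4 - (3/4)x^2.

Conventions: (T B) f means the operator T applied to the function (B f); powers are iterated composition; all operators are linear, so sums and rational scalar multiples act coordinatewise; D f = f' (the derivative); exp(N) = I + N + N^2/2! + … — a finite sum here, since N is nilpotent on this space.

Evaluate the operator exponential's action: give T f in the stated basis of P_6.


g(x) = (4/3)x^6 + 5x^5 + (13/2)x^4 + (23/6)x^3 + (1/4)x^2 - (11/16)x - 19/96

order-1 term: 4x^5 + (5/2)x^4 - 2x^3 - (3/4)x
order-2 term: 5x^4 + (5/2)x^3 - (3/2)x^2 - 3/16
order-3 term: (10/3)x^3 + (5/4)x^2 - (1/2)x
order-4 term: (5/4)x^2 + (5/16)x - 1/16
order-5 term: (1/4)x + 1/32
order-6 term: 1/48
the series for exp((1/2)D) f terminates at order 6
exp((1/2)D) f = (4/3)x^6 + 5x^5 + (13/2)x^4 + (23/6)x^3 + (1/4)x^2 - (11/16)x - 19/96


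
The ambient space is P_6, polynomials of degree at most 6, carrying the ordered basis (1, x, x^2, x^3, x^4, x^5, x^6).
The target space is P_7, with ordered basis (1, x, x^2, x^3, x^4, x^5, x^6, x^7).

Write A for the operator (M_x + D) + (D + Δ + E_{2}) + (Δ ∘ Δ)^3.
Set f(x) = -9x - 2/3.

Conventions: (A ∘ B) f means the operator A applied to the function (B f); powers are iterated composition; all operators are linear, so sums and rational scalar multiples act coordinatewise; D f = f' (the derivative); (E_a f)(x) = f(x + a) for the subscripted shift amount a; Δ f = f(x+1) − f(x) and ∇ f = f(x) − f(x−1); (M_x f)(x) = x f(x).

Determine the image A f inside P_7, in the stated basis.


M_x f = -9x^2 - (2/3)x
D f = -9
(M_x + D) f = -9x^2 - (2/3)x - 9
D f = -9
Δ f = -9
E_{2} f = -9x - 56/3
(D + Δ + E_{2}) f = -9x - 110/3
Δ f = -9
Δ Δ f = 0
Δ (Δ ∘ Δ) f = 0
Δ Δ (Δ ∘ Δ) f = 0
Δ (Δ ∘ Δ) (Δ ∘ Δ) f = 0
Δ Δ (Δ ∘ Δ) (Δ ∘ Δ) f = 0
((M_x + D) + (D + Δ + E_{2}) + (Δ ∘ Δ)^3) f = -9x^2 - (29/3)x - 137/3

g(x) = -9x^2 - (29/3)x - 137/3


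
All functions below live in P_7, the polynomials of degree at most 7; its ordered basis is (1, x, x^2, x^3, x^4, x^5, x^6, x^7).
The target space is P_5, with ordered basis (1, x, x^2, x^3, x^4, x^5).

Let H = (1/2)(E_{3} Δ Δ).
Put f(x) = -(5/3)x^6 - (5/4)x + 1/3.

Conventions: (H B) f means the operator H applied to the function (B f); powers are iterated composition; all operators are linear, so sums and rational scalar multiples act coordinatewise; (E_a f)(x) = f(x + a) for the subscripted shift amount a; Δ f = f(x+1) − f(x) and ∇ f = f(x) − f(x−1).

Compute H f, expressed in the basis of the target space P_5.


Δ f = -10x^5 - 25x^4 - (100/3)x^3 - 25x^2 - 10x - 35/12
Δ Δ f = -50x^4 - 200x^3 - 350x^2 - 300x - 310/3
E_{3} Δ Δ f = -50x^4 - 800x^3 - 4850x^2 - 13200x - 40810/3
((1/2)(E_{3} Δ Δ)) f = -25x^4 - 400x^3 - 2425x^2 - 6600x - 20405/3

the result is g(x) = -25x^4 - 400x^3 - 2425x^2 - 6600x - 20405/3


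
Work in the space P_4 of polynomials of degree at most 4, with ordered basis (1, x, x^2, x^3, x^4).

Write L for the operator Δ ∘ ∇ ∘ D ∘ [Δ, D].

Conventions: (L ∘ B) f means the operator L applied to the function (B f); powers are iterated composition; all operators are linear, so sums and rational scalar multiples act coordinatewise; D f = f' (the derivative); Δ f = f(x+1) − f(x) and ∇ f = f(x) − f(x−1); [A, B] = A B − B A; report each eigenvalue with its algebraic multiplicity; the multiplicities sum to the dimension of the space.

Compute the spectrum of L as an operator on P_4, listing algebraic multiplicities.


λ = 0 (multiplicity 5)

image of 1: 0
image of x: 0
image of x^2: 0
image of x^3: 0
image of x^4: 0
the matrix is upper triangular; its diagonal is (0, 0, 0, 0, 0)
for a triangular matrix the eigenvalues are the diagonal entries, with algebraic multiplicity their repetition count


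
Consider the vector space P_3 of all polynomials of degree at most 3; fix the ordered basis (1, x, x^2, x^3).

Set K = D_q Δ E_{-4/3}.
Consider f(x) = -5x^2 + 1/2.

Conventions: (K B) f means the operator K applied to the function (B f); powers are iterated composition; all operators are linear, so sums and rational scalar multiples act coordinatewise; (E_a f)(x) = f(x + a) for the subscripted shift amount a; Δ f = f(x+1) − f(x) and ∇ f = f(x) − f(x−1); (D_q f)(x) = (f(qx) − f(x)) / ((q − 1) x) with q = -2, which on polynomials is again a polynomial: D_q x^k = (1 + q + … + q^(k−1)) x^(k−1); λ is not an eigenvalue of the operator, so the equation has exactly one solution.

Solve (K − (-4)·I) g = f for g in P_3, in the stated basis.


write g with unknown coordinates in the stated basis and equate coefficients in (K − (-4)·I) g = f
solving from the highest basis element down gives g = -(5/4)x^2 + 3/4
check: K g = -5/2
so K g − (-4)·g = -5x^2 + 1/2 = f ✓

the result is g(x) = -(5/4)x^2 + 3/4


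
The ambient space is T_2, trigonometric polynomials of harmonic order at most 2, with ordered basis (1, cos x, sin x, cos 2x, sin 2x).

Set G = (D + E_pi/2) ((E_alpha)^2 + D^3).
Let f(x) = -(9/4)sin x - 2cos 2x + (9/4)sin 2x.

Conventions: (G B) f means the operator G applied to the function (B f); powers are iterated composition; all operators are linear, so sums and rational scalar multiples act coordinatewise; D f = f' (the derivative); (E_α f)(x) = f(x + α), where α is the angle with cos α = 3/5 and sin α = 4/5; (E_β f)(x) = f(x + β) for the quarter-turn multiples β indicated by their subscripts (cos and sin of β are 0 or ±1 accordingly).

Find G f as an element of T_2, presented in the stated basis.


E_alpha f = -(9/5)cos x - (27/20)sin x + (68/25)cos 2x + (129/100)sin 2x
E_alpha E_alpha f = -(54/25)cos x + (63/100)sin x + (298/625)cos 2x - (7431/2500)sin 2x
D f = -(9/4)cos x + (9/2)cos 2x + 4sin 2x
D D f = (9/4)sin x + 8cos 2x - 9sin 2x
D D D f = (9/4)cos x - 18cos 2x - 16sin 2x
((E_alpha)^2 + D^3) f = (9/100)cos x + (63/100)sin x - (10952/625)cos 2x - (47431/2500)sin 2x
D ((E_alpha)^2 + D^3) f = (63/100)cos x - (9/100)sin x - (47431/1250)cos 2x + (21904/625)sin 2x
E_pi/2 ((E_alpha)^2 + D^3) f = (63/100)cos x - (9/100)sin x + (10952/625)cos 2x + (47431/2500)sin 2x
(D + E_pi/2) ((E_alpha)^2 + D^3) f = (63/50)cos x - (9/50)sin x - (25527/1250)cos 2x + (135047/2500)sin 2x

the image equals g(x) = (63/50)cos x - (9/50)sin x - (25527/1250)cos 2x + (135047/2500)sin 2x


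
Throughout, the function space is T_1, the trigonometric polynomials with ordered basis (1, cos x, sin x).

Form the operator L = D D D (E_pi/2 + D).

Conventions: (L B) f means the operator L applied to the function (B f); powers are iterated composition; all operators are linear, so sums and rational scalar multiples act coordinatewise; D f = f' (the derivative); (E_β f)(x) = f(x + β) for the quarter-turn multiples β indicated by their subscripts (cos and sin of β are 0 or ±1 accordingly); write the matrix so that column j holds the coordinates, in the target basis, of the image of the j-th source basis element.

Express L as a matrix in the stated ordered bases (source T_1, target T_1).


the matrix is [[0, 0, 0]; [0, 2, 0]; [0, 0, 2]] (rows listed top to bottom)

image of 1: 0
image of cos x: 2cos x
image of sin x: 2sin x
each image's coordinates form column j of the matrix


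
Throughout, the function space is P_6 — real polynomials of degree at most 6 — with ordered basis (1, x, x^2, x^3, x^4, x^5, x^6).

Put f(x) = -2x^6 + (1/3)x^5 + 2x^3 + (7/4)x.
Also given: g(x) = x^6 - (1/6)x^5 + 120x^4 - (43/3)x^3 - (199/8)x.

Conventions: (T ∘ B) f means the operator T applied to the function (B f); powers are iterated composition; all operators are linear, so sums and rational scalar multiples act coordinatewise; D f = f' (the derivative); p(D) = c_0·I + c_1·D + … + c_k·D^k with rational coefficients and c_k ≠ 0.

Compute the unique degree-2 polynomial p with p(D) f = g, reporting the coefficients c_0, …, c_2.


D^0 f = -2x^6 + (1/3)x^5 + 2x^3 + (7/4)x
D^1 f = -12x^5 + (5/3)x^4 + 6x^2 + 7/4
D^2 f = -60x^4 + (20/3)x^3 + 12x
matching coefficients of g against c_0 f + c_1 Df + … from the top degree down determines the c_i
solution: c_0 = -1/2, c_1 = 0, c_2 = -2

p(D) = -(1/2)·I − 2·D^2, i.e. c_0 = -1/2, c_1 = 0, c_2 = -2


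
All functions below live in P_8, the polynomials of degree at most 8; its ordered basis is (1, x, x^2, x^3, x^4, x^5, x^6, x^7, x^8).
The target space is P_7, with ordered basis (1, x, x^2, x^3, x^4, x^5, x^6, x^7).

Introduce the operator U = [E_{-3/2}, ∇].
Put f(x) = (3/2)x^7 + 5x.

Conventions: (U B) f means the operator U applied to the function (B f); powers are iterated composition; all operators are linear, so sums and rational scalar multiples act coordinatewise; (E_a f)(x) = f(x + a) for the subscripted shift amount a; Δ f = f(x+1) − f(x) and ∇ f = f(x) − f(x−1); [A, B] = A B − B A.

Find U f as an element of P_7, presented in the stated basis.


∇ f = (21/2)x^6 - (63/2)x^5 + (105/2)x^4 - (105/2)x^3 + (63/2)x^2 - (21/2)x + 13/2
E_{-3/2} ∇ f = (21/2)x^6 - 126x^5 + (5145/8)x^4 - 1785x^3 + (90783/32)x^2 - (19551/8)x + 114547/128
E_{-3/2} f = (3/2)x^7 - (63/4)x^6 + (567/8)x^5 - (2835/16)x^4 + (8505/32)x^3 - (15309/64)x^2 + (15949/128)x - 8481/256
∇ E_{-3/2} f = (21/2)x^6 - 126x^5 + (5145/8)x^4 - 1785x^3 + (90783/32)x^2 - (19551/8)x + 114547/128
[E_{-3/2}, ∇] f = 0

g(x) = 0


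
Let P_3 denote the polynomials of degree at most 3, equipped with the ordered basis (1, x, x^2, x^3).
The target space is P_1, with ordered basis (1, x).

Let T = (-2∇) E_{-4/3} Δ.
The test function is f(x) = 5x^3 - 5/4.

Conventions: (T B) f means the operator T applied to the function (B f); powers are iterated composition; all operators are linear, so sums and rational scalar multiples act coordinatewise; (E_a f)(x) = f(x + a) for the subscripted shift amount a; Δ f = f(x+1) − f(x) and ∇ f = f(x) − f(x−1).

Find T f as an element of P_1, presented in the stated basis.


g(x) = -60x + 80

Δ f = 15x^2 + 15x + 5
E_{-4/3} Δ f = 15x^2 - 25x + 35/3
∇ (E_{-4/3} Δ) f = 30x - 40
(-2∇) (E_{-4/3} Δ) f = -60x + 80


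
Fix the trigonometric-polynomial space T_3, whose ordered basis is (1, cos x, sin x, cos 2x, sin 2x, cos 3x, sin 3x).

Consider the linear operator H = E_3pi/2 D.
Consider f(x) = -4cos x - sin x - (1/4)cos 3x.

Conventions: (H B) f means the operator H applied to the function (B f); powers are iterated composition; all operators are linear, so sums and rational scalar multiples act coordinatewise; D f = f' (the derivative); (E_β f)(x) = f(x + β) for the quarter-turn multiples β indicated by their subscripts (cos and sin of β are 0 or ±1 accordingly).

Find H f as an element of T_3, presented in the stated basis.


D f = -cos x + 4sin x + (3/4)sin 3x
E_3pi/2 D f = -4cos x - sin x + (3/4)cos 3x

the image equals g(x) = -4cos x - sin x + (3/4)cos 3x


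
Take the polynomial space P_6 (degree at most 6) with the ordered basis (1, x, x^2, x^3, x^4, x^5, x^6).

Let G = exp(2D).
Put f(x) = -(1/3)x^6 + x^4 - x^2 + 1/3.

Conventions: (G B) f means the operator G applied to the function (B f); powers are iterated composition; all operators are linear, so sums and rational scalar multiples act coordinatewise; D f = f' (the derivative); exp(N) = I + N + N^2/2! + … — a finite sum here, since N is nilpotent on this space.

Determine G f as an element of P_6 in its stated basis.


g(x) = -(1/3)x^6 - 4x^5 - 19x^4 - (136/3)x^3 - 57x^2 - 36x - 9

order-1 term: -4x^5 + 8x^3 - 4x
order-2 term: -20x^4 + 24x^2 - 4
order-3 term: -(160/3)x^3 + 32x
order-4 term: -80x^2 + 16
order-5 term: -64x
order-6 term: -64/3
the series for exp(2D) f terminates at order 6
exp(2D) f = -(1/3)x^6 - 4x^5 - 19x^4 - (136/3)x^3 - 57x^2 - 36x - 9


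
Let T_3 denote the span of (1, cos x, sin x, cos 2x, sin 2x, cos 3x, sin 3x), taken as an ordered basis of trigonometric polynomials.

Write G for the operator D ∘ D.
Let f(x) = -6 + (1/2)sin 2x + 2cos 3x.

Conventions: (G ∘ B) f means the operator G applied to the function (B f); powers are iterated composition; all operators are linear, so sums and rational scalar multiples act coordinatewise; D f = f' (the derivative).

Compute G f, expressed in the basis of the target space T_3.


D f = cos 2x - 6sin 3x
D D f = -2sin 2x - 18cos 3x

g(x) = -2sin 2x - 18cos 3x


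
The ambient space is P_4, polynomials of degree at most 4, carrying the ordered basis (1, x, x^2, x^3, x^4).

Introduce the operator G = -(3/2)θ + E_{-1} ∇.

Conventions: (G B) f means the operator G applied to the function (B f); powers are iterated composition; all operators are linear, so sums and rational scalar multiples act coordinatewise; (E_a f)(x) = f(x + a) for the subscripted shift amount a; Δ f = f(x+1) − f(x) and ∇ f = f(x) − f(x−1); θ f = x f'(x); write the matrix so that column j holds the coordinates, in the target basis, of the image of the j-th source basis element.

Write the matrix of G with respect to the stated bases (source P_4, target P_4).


the matrix is [[0, 1, -3, 7, -15]; [0, -3/2, 2, -9, 28]; [0, 0, -3, 3, -18]; [0, 0, 0, -9/2, 4]; [0, 0, 0, 0, -6]] (rows listed top to bottom)

image of 1: 0
image of x: -(3/2)x + 1
image of x^2: -3x^2 + 2x - 3
image of x^3: -(9/2)x^3 + 3x^2 - 9x + 7
image of x^4: -6x^4 + 4x^3 - 18x^2 + 28x - 15
each image's coordinates form column j of the matrix


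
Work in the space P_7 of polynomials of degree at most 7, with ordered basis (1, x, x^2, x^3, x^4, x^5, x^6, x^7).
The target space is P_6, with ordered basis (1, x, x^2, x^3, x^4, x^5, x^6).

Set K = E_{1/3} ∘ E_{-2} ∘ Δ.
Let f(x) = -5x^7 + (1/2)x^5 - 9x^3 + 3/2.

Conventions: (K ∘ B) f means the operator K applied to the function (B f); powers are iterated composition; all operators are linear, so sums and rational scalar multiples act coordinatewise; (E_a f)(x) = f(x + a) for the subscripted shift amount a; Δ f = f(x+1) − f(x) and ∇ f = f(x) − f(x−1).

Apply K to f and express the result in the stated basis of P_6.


g(x) = -35x^6 + 245x^5 - (4535/6)x^4 + (35210/27)x^3 - (36229/27)x^2 + (128191/162)x - 307573/1458

Δ f = -35x^6 - 105x^5 - (345/2)x^4 - 170x^3 - 127x^2 - (119/2)x - 27/2
E_{-2} Δ f = -35x^6 + 315x^5 - (2445/2)x^4 + 2610x^3 - 3247x^2 + (4497/2)x - 1365/2
E_{1/3} E_{-2} Δ f = -35x^6 + 245x^5 - (4535/6)x^4 + (35210/27)x^3 - (36229/27)x^2 + (128191/162)x - 307573/1458


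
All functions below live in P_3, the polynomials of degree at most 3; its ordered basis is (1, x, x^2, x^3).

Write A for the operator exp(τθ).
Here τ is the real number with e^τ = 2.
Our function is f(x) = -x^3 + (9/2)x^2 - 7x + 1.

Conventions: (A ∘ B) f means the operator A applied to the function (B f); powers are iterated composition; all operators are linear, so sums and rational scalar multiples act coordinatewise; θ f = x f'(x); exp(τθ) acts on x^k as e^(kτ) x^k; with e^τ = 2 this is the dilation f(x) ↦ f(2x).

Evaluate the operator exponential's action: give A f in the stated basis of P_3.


the image equals g(x) = -8x^3 + 18x^2 - 14x + 1

exp(τθ) x^k = e^(kτ) x^k; with e^τ = 2 this sends x^k to 2^k x^k
x ↦ 2 x
x^2 ↦ 4 x^2
x^3 ↦ 8 x^3
applying this coordinatewise to f: exp(τθ) f = -8x^3 + 18x^2 - 14x + 1


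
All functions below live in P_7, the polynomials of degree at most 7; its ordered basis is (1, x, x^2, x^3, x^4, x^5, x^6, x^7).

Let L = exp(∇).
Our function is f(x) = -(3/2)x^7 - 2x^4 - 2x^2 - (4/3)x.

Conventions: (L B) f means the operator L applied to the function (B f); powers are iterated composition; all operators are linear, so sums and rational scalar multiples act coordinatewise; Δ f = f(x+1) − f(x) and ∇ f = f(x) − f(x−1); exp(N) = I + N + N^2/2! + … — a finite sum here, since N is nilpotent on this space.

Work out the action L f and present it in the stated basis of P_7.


order-1 term: -(21/2)x^6 + (63/2)x^5 - (105/2)x^4 + (89/2)x^3 - (39/2)x^2 - (3/2)x + 7/6
order-2 term: -(63/2)x^5 + (315/2)x^4 - (735/2)x^3 + (921/2)x^2 - (603/2)x + 157/2
order-3 term: -(105/2)x^4 + 315x^3 - (1575/2)x^2 + 937x - 879/2
order-4 term: -(105/2)x^3 + 315x^2 - (1365/2)x + 523
order-5 term: -(63/2)x^2 + (315/2)x - 210
order-6 term: -(21/2)x + 63/2
order-7 term: -3/2
the series for exp(∇) f terminates at order 7
exp(∇) f = -(3/2)x^7 - (21/2)x^6 + (101/2)x^4 - (121/2)x^3 - 65x^2 + (583/6)x - 101/6

the image equals g(x) = -(3/2)x^7 - (21/2)x^6 + (101/2)x^4 - (121/2)x^3 - 65x^2 + (583/6)x - 101/6


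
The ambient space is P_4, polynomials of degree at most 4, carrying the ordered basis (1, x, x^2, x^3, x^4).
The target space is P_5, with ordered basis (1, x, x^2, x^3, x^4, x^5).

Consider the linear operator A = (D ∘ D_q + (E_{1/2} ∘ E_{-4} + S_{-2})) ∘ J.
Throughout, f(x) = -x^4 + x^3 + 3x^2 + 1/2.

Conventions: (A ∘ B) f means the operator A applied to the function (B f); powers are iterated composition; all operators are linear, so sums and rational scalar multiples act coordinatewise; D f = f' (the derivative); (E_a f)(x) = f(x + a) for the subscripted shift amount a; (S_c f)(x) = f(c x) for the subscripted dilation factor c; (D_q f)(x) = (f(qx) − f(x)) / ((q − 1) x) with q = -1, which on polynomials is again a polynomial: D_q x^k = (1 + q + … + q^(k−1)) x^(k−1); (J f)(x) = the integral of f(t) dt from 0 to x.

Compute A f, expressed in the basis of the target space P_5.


the result is g(x) = (31/5)x^5 + (31/4)x^4 - (179/5)x^3 + (749/8)x^2 - (2475/16)x + 31339/320

J f = -(1/5)x^5 + (1/4)x^4 + x^3 + (1/2)x
D_q J f = -(1/5)x^4 + x^2 + 1/2
D D_q J f = -(4/5)x^3 + 2x
E_{-4} J f = -(1/5)x^5 + (17/4)x^4 - 35x^3 + 140x^2 - (543/2)x + 1014/5
E_{1/2} E_{-4} J f = -(1/5)x^5 + (15/4)x^4 - 27x^3 + (749/8)x^2 - (2491/16)x + 31339/320
S_{-2} J f = (32/5)x^5 + 4x^4 - 8x^3 - x
(E_{1/2} ∘ E_{-4} + S_{-2}) J f = (31/5)x^5 + (31/4)x^4 - 35x^3 + (749/8)x^2 - (2507/16)x + 31339/320
(D ∘ D_q + (E_{1/2} ∘ E_{-4} + S_{-2})) J f = (31/5)x^5 + (31/4)x^4 - (179/5)x^3 + (749/8)x^2 - (2475/16)x + 31339/320


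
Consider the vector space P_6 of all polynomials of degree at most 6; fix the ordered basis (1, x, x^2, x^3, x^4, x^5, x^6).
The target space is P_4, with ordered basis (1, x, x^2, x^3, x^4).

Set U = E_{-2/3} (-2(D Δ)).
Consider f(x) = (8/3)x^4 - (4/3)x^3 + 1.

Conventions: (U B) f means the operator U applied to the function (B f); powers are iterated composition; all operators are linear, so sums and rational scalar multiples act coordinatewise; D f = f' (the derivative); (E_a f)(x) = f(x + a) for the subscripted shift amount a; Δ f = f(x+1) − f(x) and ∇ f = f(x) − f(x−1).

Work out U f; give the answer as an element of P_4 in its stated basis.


g(x) = -64x^2 + (112/3)x - 88/9

Δ f = (32/3)x^3 + 12x^2 + (20/3)x + 4/3
D Δ f = 32x^2 + 24x + 20/3
(-2(D Δ)) f = -64x^2 - 48x - 40/3
E_{-2/3} (-2(D Δ)) f = -64x^2 + (112/3)x - 88/9


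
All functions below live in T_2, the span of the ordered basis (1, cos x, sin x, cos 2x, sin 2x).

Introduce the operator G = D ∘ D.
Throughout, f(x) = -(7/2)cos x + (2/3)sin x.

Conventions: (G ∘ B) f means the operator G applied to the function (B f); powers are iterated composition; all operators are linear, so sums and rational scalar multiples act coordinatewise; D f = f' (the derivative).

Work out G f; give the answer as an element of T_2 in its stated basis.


D f = (2/3)cos x + (7/2)sin x
D D f = (7/2)cos x - (2/3)sin x

the image equals g(x) = (7/2)cos x - (2/3)sin x


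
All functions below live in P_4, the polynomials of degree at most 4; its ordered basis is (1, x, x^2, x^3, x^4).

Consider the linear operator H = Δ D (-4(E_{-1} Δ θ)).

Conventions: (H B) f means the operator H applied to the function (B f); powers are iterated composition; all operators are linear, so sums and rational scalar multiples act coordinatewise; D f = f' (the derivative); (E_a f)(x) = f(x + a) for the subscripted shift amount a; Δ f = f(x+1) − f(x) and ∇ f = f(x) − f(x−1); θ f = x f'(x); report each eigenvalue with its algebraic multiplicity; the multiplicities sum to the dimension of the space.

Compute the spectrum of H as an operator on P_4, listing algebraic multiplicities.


image of 1: 0
image of x: 0
image of x^2: 0
image of x^3: -72
image of x^4: -384x
the matrix is upper triangular; its diagonal is (0, 0, 0, 0, 0)
for a triangular matrix the eigenvalues are the diagonal entries, with algebraic multiplicity their repetition count

λ = 0 (multiplicity 5)


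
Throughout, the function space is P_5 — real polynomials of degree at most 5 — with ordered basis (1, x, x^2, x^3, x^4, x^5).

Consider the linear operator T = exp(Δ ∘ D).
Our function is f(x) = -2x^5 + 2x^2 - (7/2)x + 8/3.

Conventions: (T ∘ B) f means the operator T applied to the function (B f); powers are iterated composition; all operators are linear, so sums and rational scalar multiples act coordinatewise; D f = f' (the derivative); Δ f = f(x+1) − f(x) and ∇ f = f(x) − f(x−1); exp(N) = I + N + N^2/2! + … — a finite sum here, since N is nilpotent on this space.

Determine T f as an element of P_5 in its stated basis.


order-1 term: -40x^3 - 60x^2 - 40x - 6
order-2 term: -120x - 120
the series for exp(Δ ∘ D) f terminates at order 2
exp(Δ ∘ D) f = -2x^5 - 40x^3 - 58x^2 - (327/2)x - 370/3

the image equals g(x) = -2x^5 - 40x^3 - 58x^2 - (327/2)x - 370/3


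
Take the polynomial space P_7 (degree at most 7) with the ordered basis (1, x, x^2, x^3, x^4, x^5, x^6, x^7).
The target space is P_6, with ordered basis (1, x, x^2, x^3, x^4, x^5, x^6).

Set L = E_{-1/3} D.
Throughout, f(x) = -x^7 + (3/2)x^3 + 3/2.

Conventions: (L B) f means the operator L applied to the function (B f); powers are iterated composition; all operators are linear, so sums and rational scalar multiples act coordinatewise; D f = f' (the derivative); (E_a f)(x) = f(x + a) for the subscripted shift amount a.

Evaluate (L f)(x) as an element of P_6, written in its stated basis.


the result is g(x) = -7x^6 + 14x^5 - (35/3)x^4 + (140/27)x^3 + (173/54)x^2 - (229/81)x + 715/1458

D f = -7x^6 + (9/2)x^2
E_{-1/3} D f = -7x^6 + 14x^5 - (35/3)x^4 + (140/27)x^3 + (173/54)x^2 - (229/81)x + 715/1458


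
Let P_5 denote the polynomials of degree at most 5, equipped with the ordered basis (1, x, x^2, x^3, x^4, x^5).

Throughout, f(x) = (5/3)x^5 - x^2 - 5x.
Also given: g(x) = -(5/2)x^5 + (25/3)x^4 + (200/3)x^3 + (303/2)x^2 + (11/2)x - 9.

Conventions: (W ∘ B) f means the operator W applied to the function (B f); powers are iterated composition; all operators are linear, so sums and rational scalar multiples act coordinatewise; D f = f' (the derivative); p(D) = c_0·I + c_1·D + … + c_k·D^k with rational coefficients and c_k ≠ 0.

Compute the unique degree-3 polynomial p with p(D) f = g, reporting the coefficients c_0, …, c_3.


c_0 = -3/2, c_1 = 1, c_2 = 2, c_3 = 3/2

D^0 f = (5/3)x^5 - x^2 - 5x
D^1 f = (25/3)x^4 - 2x - 5
D^2 f = (100/3)x^3 - 2
D^3 f = 100x^2
matching coefficients of g against c_0 f + c_1 Df + … from the top degree down determines the c_i
solution: c_0 = -3/2, c_1 = 1, c_2 = 2, c_3 = 3/2


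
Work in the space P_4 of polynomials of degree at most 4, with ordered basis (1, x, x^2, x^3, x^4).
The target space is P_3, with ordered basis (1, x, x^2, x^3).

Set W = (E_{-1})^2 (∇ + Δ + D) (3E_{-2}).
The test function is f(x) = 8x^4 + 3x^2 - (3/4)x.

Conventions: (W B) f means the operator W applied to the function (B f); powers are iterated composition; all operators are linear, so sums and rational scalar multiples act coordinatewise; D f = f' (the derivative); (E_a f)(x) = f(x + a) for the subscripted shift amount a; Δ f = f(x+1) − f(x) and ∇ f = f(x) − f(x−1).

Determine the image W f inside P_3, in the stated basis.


the image equals g(x) = 288x^3 - 3456x^2 + 14070x - 77691/4

E_{-2} f = 8x^4 - 64x^3 + 195x^2 - (1075/4)x + 283/2
(3E_{-2}) f = 24x^4 - 192x^3 + 585x^2 - (3225/4)x + 849/2
∇ (3E_{-2}) f = 96x^3 - 720x^2 + 1842x - 6429/4
Δ (3E_{-2}) f = 96x^3 - 432x^2 + 690x - 1557/4
D (3E_{-2}) f = 96x^3 - 576x^2 + 1170x - 3225/4
(∇ + Δ + D) (3E_{-2}) f = 288x^3 - 1728x^2 + 3702x - 11211/4
E_{-1} ((∇ + Δ + D) (3E_{-2})) f = 288x^3 - 2592x^2 + 8022x - 34083/4
E_{-1} E_{-1} ((∇ + Δ + D) (3E_{-2})) f = 288x^3 - 3456x^2 + 14070x - 77691/4


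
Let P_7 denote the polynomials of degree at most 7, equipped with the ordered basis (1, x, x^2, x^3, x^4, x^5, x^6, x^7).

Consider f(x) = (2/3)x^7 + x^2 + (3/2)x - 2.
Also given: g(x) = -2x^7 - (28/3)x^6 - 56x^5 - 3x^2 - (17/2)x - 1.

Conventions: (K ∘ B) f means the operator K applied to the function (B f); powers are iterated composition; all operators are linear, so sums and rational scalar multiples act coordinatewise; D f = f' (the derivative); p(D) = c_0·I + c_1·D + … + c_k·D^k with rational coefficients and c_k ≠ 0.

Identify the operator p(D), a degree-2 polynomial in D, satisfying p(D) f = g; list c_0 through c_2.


D^0 f = (2/3)x^7 + x^2 + (3/2)x - 2
D^1 f = (14/3)x^6 + 2x + 3/2
D^2 f = 28x^5 + 2
matching coefficients of g against c_0 f + c_1 Df + … from the top degree down determines the c_i
solution: c_0 = -3, c_1 = -2, c_2 = -2

c_0 = -3, c_1 = -2, c_2 = -2
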